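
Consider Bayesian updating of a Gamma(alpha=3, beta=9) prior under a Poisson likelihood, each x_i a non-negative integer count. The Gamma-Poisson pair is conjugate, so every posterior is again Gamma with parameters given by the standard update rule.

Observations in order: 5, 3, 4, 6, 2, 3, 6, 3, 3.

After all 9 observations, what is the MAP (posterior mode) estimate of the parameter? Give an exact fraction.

37/18

obs 1: x=5 → posterior Gamma(8, 10)
obs 2: x=3 → posterior Gamma(11, 11)
obs 3: x=4 → posterior Gamma(15, 12)
obs 4: x=6 → posterior Gamma(21, 13)
obs 5: x=2 → posterior Gamma(23, 14)
obs 6: x=3 → posterior Gamma(26, 15)
obs 7: x=6 → posterior Gamma(32, 16)
obs 8: x=3 → posterior Gamma(35, 17)
obs 9: x=3 → posterior Gamma(38, 18)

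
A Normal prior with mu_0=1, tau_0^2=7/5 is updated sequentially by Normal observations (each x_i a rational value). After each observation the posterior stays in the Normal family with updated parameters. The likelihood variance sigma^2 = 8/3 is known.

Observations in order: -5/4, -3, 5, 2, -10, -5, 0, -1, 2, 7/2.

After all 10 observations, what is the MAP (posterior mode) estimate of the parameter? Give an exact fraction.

obs 1: x=-5/4 → posterior Normal(55/244, 56/61)
obs 2: x=-3 → posterior Normal(-197/328, 28/41)
obs 3: x=5 → posterior Normal(223/412, 56/103)
obs 4: x=2 → posterior Normal(391/496, 14/31)
obs 5: x=-10 → posterior Normal(-449/580, 56/145)
obs 6: x=-5 → posterior Normal(-869/664, 28/83)
obs 7: x=0 → posterior Normal(-79/68, 56/187)
obs 8: x=-1 → posterior Normal(-953/832, 7/26)
obs 9: x=2 → posterior Normal(-785/916, 56/229)
obs 10: x=7/2 → posterior Normal(-491/1000, 28/125)

-491/1000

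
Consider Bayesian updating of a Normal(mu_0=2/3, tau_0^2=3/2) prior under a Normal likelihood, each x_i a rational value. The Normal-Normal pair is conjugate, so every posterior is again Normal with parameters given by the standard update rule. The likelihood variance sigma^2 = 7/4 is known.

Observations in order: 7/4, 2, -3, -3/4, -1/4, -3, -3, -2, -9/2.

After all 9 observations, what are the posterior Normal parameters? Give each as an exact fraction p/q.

obs 1: x=7/4 → posterior Normal(7/6, 21/26)
obs 2: x=2 → posterior Normal(163/114, 21/38)
obs 3: x=-3 → posterior Normal(11/30, 21/50)
obs 4: x=-3/4 → posterior Normal(14/93, 21/62)
obs 5: x=-1/4 → posterior Normal(19/222, 21/74)
obs 6: x=-3 → posterior Normal(-89/258, 21/86)
obs 7: x=-3 → posterior Normal(-197/294, 3/14)
obs 8: x=-2 → posterior Normal(-269/330, 21/110)
obs 9: x=-9/2 → posterior Normal(-431/366, 21/122)

mu_0=-431/366, tau_0^2=21/122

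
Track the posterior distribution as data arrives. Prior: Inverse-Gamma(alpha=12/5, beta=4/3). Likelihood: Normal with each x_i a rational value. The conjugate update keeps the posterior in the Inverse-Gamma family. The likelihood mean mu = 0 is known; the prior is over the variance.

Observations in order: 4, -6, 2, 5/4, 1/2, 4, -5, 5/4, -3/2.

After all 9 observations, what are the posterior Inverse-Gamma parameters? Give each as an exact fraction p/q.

obs 1: x=4 → posterior Inverse-Gamma(29/10, 28/3)
obs 2: x=-6 → posterior Inverse-Gamma(17/5, 82/3)
obs 3: x=2 → posterior Inverse-Gamma(39/10, 88/3)
obs 4: x=5/4 → posterior Inverse-Gamma(22/5, 2891/96)
obs 5: x=1/2 → posterior Inverse-Gamma(49/10, 2903/96)
obs 6: x=4 → posterior Inverse-Gamma(27/5, 3671/96)
obs 7: x=-5 → posterior Inverse-Gamma(59/10, 4871/96)
obs 8: x=5/4 → posterior Inverse-Gamma(32/5, 2473/48)
obs 9: x=-3/2 → posterior Inverse-Gamma(69/10, 2527/48)

alpha=69/10, beta=2527/48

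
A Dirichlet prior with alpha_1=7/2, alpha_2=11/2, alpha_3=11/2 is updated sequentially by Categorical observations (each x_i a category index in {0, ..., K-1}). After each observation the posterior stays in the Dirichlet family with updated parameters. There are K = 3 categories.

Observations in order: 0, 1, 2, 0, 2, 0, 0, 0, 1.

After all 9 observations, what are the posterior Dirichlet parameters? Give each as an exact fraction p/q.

obs 1: x=0 → posterior Dirichlet(9/2, 11/2, 11/2)
obs 2: x=1 → posterior Dirichlet(9/2, 13/2, 11/2)
obs 3: x=2 → posterior Dirichlet(9/2, 13/2, 13/2)
obs 4: x=0 → posterior Dirichlet(11/2, 13/2, 13/2)
obs 5: x=2 → posterior Dirichlet(11/2, 13/2, 15/2)
obs 6: x=0 → posterior Dirichlet(13/2, 13/2, 15/2)
obs 7: x=0 → posterior Dirichlet(15/2, 13/2, 15/2)
obs 8: x=0 → posterior Dirichlet(17/2, 13/2, 15/2)
obs 9: x=1 → posterior Dirichlet(17/2, 15/2, 15/2)

alpha_1=17/2, alpha_2=15/2, alpha_3=15/2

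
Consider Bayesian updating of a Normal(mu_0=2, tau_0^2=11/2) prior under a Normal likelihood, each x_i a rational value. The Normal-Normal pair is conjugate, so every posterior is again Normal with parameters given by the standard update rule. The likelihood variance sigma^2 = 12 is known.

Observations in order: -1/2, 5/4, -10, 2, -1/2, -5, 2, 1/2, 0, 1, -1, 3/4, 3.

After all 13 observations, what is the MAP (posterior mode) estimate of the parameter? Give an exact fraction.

obs 1: x=-1/2 → posterior Normal(17/14, 132/35)
obs 2: x=5/4 → posterior Normal(225/184, 66/23)
obs 3: x=-10 → posterior Normal(-215/228, 44/19)
obs 4: x=2 → posterior Normal(-127/272, 33/17)
obs 5: x=-1/2 → posterior Normal(-149/316, 132/79)
obs 6: x=-5 → posterior Normal(-41/40, 22/15)
obs 7: x=2 → posterior Normal(-281/404, 132/101)
obs 8: x=1/2 → posterior Normal(-37/64, 33/28)
obs 9: x=0 → posterior Normal(-259/492, 44/41)
obs 10: x=1 → posterior Normal(-215/536, 66/67)
obs 11: x=-1 → posterior Normal(-259/580, 132/145)
obs 12: x=3/4 → posterior Normal(-113/312, 11/13)
obs 13: x=3 → posterior Normal(-47/334, 132/167)

-47/334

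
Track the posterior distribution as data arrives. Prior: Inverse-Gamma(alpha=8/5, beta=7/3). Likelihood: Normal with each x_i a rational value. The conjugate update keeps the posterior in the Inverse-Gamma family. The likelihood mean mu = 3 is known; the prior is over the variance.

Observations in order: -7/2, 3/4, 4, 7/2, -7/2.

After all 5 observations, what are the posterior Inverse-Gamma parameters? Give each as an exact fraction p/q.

alpha=41/10, beta=4583/96

obs 1: x=-7/2 → posterior Inverse-Gamma(21/10, 563/24)
obs 2: x=3/4 → posterior Inverse-Gamma(13/5, 2495/96)
obs 3: x=4 → posterior Inverse-Gamma(31/10, 2543/96)
obs 4: x=7/2 → posterior Inverse-Gamma(18/5, 2555/96)
obs 5: x=-7/2 → posterior Inverse-Gamma(41/10, 4583/96)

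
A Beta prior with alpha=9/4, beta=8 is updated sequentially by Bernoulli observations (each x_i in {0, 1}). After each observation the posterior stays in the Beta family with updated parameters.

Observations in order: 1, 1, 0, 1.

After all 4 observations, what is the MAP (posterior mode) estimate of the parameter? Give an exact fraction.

obs 1: x=1 → posterior Beta(13/4, 8)
obs 2: x=1 → posterior Beta(17/4, 8)
obs 3: x=0 → posterior Beta(17/4, 9)
obs 4: x=1 → posterior Beta(21/4, 9)

17/49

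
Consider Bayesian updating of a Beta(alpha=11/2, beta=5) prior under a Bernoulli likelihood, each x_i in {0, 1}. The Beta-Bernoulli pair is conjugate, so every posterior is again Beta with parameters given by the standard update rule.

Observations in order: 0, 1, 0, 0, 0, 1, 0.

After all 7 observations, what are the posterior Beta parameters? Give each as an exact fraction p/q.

obs 1: x=0 → posterior Beta(11/2, 6)
obs 2: x=1 → posterior Beta(13/2, 6)
obs 3: x=0 → posterior Beta(13/2, 7)
obs 4: x=0 → posterior Beta(13/2, 8)
obs 5: x=0 → posterior Beta(13/2, 9)
obs 6: x=1 → posterior Beta(15/2, 9)
obs 7: x=0 → posterior Beta(15/2, 10)

alpha=15/2, beta=10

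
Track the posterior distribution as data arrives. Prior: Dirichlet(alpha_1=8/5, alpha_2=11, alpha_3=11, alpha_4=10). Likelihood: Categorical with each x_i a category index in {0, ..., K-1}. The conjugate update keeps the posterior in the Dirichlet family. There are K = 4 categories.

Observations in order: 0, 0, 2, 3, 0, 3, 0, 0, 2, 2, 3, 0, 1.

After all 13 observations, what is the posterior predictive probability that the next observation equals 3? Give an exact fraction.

65/233

obs 1: x=0 → posterior Dirichlet(13/5, 11, 11, 10)
obs 2: x=0 → posterior Dirichlet(18/5, 11, 11, 10)
obs 3: x=2 → posterior Dirichlet(18/5, 11, 12, 10)
obs 4: x=3 → posterior Dirichlet(18/5, 11, 12, 11)
obs 5: x=0 → posterior Dirichlet(23/5, 11, 12, 11)
obs 6: x=3 → posterior Dirichlet(23/5, 11, 12, 12)
obs 7: x=0 → posterior Dirichlet(28/5, 11, 12, 12)
obs 8: x=0 → posterior Dirichlet(33/5, 11, 12, 12)
obs 9: x=2 → posterior Dirichlet(33/5, 11, 13, 12)
obs 10: x=2 → posterior Dirichlet(33/5, 11, 14, 12)
obs 11: x=3 → posterior Dirichlet(33/5, 11, 14, 13)
obs 12: x=0 → posterior Dirichlet(38/5, 11, 14, 13)
obs 13: x=1 → posterior Dirichlet(38/5, 12, 14, 13)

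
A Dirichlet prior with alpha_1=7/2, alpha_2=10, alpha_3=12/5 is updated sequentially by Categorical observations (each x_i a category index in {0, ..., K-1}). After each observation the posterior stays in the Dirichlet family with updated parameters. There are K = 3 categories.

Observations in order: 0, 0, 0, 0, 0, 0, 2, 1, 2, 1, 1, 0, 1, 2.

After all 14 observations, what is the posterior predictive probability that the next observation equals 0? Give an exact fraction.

obs 1: x=0 → posterior Dirichlet(9/2, 10, 12/5)
obs 2: x=0 → posterior Dirichlet(11/2, 10, 12/5)
obs 3: x=0 → posterior Dirichlet(13/2, 10, 12/5)
obs 4: x=0 → posterior Dirichlet(15/2, 10, 12/5)
obs 5: x=0 → posterior Dirichlet(17/2, 10, 12/5)
obs 6: x=0 → posterior Dirichlet(19/2, 10, 12/5)
obs 7: x=2 → posterior Dirichlet(19/2, 10, 17/5)
obs 8: x=1 → posterior Dirichlet(19/2, 11, 17/5)
obs 9: x=2 → posterior Dirichlet(19/2, 11, 22/5)
obs 10: x=1 → posterior Dirichlet(19/2, 12, 22/5)
obs 11: x=1 → posterior Dirichlet(19/2, 13, 22/5)
obs 12: x=0 → posterior Dirichlet(21/2, 13, 22/5)
obs 13: x=1 → posterior Dirichlet(21/2, 14, 22/5)
obs 14: x=2 → posterior Dirichlet(21/2, 14, 27/5)

105/299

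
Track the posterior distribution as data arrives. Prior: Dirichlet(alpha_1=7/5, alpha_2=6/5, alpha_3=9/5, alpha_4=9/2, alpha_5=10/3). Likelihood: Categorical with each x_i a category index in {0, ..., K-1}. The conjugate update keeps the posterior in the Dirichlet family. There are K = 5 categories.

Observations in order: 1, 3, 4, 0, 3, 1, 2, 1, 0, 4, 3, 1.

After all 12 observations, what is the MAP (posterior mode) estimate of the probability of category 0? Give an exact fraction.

72/577

obs 1: x=1 → posterior Dirichlet(7/5, 11/5, 9/5, 9/2, 10/3)
obs 2: x=3 → posterior Dirichlet(7/5, 11/5, 9/5, 11/2, 10/3)
obs 3: x=4 → posterior Dirichlet(7/5, 11/5, 9/5, 11/2, 13/3)
obs 4: x=0 → posterior Dirichlet(12/5, 11/5, 9/5, 11/2, 13/3)
obs 5: x=3 → posterior Dirichlet(12/5, 11/5, 9/5, 13/2, 13/3)
obs 6: x=1 → posterior Dirichlet(12/5, 16/5, 9/5, 13/2, 13/3)
obs 7: x=2 → posterior Dirichlet(12/5, 16/5, 14/5, 13/2, 13/3)
obs 8: x=1 → posterior Dirichlet(12/5, 21/5, 14/5, 13/2, 13/3)
obs 9: x=0 → posterior Dirichlet(17/5, 21/5, 14/5, 13/2, 13/3)
obs 10: x=4 → posterior Dirichlet(17/5, 21/5, 14/5, 13/2, 16/3)
obs 11: x=3 → posterior Dirichlet(17/5, 21/5, 14/5, 15/2, 16/3)
obs 12: x=1 → posterior Dirichlet(17/5, 26/5, 14/5, 15/2, 16/3)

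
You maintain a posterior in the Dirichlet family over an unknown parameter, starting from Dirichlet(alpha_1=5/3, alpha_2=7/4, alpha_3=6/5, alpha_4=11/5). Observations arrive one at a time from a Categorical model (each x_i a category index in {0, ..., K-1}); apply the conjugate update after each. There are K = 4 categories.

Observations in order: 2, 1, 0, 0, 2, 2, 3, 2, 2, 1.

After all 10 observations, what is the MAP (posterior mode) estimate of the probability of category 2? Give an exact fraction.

obs 1: x=2 → posterior Dirichlet(5/3, 7/4, 11/5, 11/5)
obs 2: x=1 → posterior Dirichlet(5/3, 11/4, 11/5, 11/5)
obs 3: x=0 → posterior Dirichlet(8/3, 11/4, 11/5, 11/5)
obs 4: x=0 → posterior Dirichlet(11/3, 11/4, 11/5, 11/5)
obs 5: x=2 → posterior Dirichlet(11/3, 11/4, 16/5, 11/5)
obs 6: x=2 → posterior Dirichlet(11/3, 11/4, 21/5, 11/5)
obs 7: x=3 → posterior Dirichlet(11/3, 11/4, 21/5, 16/5)
obs 8: x=2 → posterior Dirichlet(11/3, 11/4, 26/5, 16/5)
obs 9: x=2 → posterior Dirichlet(11/3, 11/4, 31/5, 16/5)
obs 10: x=1 → posterior Dirichlet(11/3, 15/4, 31/5, 16/5)

312/769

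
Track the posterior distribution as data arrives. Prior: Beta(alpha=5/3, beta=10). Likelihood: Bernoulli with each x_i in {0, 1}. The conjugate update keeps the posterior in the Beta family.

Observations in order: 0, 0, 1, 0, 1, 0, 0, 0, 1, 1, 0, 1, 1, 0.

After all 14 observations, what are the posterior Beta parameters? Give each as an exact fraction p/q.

obs 1: x=0 → posterior Beta(5/3, 11)
obs 2: x=0 → posterior Beta(5/3, 12)
obs 3: x=1 → posterior Beta(8/3, 12)
obs 4: x=0 → posterior Beta(8/3, 13)
obs 5: x=1 → posterior Beta(11/3, 13)
obs 6: x=0 → posterior Beta(11/3, 14)
obs 7: x=0 → posterior Beta(11/3, 15)
obs 8: x=0 → posterior Beta(11/3, 16)
obs 9: x=1 → posterior Beta(14/3, 16)
obs 10: x=1 → posterior Beta(17/3, 16)
obs 11: x=0 → posterior Beta(17/3, 17)
obs 12: x=1 → posterior Beta(20/3, 17)
obs 13: x=1 → posterior Beta(23/3, 17)
obs 14: x=0 → posterior Beta(23/3, 18)

alpha=23/3, beta=18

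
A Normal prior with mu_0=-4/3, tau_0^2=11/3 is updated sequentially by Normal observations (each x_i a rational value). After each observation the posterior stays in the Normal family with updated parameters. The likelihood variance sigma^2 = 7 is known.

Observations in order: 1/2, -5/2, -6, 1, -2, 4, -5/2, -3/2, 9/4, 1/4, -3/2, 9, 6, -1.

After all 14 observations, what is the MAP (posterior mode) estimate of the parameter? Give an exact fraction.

obs 1: x=1/2 → posterior Normal(-45/64, 77/32)
obs 2: x=-5/2 → posterior Normal(-50/43, 77/43)
obs 3: x=-6 → posterior Normal(-58/27, 77/54)
obs 4: x=1 → posterior Normal(-21/13, 77/65)
obs 5: x=-2 → posterior Normal(-127/76, 77/76)
obs 6: x=4 → posterior Normal(-83/87, 77/87)
obs 7: x=-5/2 → posterior Normal(-221/196, 11/14)
obs 8: x=-3/2 → posterior Normal(-127/109, 77/109)
obs 9: x=9/4 → posterior Normal(-409/480, 77/120)
obs 10: x=1/4 → posterior Normal(-199/262, 77/131)
obs 11: x=-3/2 → posterior Normal(-58/71, 77/142)
obs 12: x=9 → posterior Normal(-1/9, 77/153)
obs 13: x=6 → posterior Normal(49/164, 77/164)
obs 14: x=-1 → posterior Normal(38/175, 11/25)

38/175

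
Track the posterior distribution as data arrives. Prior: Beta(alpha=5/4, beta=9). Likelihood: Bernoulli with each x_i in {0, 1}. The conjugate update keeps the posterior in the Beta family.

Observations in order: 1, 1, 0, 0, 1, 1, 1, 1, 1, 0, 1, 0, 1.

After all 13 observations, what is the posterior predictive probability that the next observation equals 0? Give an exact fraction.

obs 1: x=1 → posterior Beta(9/4, 9)
obs 2: x=1 → posterior Beta(13/4, 9)
obs 3: x=0 → posterior Beta(13/4, 10)
obs 4: x=0 → posterior Beta(13/4, 11)
obs 5: x=1 → posterior Beta(17/4, 11)
obs 6: x=1 → posterior Beta(21/4, 11)
obs 7: x=1 → posterior Beta(25/4, 11)
obs 8: x=1 → posterior Beta(29/4, 11)
obs 9: x=1 → posterior Beta(33/4, 11)
obs 10: x=0 → posterior Beta(33/4, 12)
obs 11: x=1 → posterior Beta(37/4, 12)
obs 12: x=0 → posterior Beta(37/4, 13)
obs 13: x=1 → posterior Beta(41/4, 13)

52/93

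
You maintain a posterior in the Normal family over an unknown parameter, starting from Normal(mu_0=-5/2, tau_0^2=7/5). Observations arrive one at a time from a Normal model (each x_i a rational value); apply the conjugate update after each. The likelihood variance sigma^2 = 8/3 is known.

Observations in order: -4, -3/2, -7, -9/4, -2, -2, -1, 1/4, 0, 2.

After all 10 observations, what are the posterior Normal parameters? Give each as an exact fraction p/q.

obs 1: x=-4 → posterior Normal(-184/61, 56/61)
obs 2: x=-3/2 → posterior Normal(-431/164, 28/41)
obs 3: x=-7 → posterior Normal(-725/206, 56/103)
obs 4: x=-9/4 → posterior Normal(-1639/496, 14/31)
obs 5: x=-2 → posterior Normal(-1807/580, 56/145)
obs 6: x=-2 → posterior Normal(-1975/664, 28/83)
obs 7: x=-1 → posterior Normal(-2059/748, 56/187)
obs 8: x=1/4 → posterior Normal(-1019/416, 7/26)
obs 9: x=0 → posterior Normal(-1019/458, 56/229)
obs 10: x=2 → posterior Normal(-187/100, 28/125)

mu_0=-187/100, tau_0^2=28/125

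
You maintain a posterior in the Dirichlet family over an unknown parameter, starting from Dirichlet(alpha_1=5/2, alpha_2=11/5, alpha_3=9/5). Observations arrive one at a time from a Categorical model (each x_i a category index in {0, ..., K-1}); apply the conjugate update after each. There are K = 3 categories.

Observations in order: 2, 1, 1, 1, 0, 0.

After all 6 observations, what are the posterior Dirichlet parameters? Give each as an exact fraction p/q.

alpha_1=9/2, alpha_2=26/5, alpha_3=14/5

obs 1: x=2 → posterior Dirichlet(5/2, 11/5, 14/5)
obs 2: x=1 → posterior Dirichlet(5/2, 16/5, 14/5)
obs 3: x=1 → posterior Dirichlet(5/2, 21/5, 14/5)
obs 4: x=1 → posterior Dirichlet(5/2, 26/5, 14/5)
obs 5: x=0 → posterior Dirichlet(7/2, 26/5, 14/5)
obs 6: x=0 → posterior Dirichlet(9/2, 26/5, 14/5)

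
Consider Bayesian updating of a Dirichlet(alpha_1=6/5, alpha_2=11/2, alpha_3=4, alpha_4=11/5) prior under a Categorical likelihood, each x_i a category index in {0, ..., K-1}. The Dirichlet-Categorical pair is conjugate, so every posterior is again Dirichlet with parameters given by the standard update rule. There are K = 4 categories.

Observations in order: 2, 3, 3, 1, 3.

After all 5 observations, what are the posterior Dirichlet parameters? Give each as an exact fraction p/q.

obs 1: x=2 → posterior Dirichlet(6/5, 11/2, 5, 11/5)
obs 2: x=3 → posterior Dirichlet(6/5, 11/2, 5, 16/5)
obs 3: x=3 → posterior Dirichlet(6/5, 11/2, 5, 21/5)
obs 4: x=1 → posterior Dirichlet(6/5, 13/2, 5, 21/5)
obs 5: x=3 → posterior Dirichlet(6/5, 13/2, 5, 26/5)

alpha_1=6/5, alpha_2=13/2, alpha_3=5, alpha_4=26/5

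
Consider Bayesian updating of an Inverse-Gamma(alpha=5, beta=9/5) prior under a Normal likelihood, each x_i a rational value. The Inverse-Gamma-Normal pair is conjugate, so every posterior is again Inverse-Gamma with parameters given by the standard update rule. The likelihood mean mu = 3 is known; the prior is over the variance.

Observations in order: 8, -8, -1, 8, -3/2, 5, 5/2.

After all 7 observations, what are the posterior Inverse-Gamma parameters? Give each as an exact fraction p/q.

alpha=17/2, beta=2151/20

obs 1: x=8 → posterior Inverse-Gamma(11/2, 143/10)
obs 2: x=-8 → posterior Inverse-Gamma(6, 374/5)
obs 3: x=-1 → posterior Inverse-Gamma(13/2, 414/5)
obs 4: x=8 → posterior Inverse-Gamma(7, 953/10)
obs 5: x=-3/2 → posterior Inverse-Gamma(15/2, 4217/40)
obs 6: x=5 → posterior Inverse-Gamma(8, 4297/40)
obs 7: x=5/2 → posterior Inverse-Gamma(17/2, 2151/20)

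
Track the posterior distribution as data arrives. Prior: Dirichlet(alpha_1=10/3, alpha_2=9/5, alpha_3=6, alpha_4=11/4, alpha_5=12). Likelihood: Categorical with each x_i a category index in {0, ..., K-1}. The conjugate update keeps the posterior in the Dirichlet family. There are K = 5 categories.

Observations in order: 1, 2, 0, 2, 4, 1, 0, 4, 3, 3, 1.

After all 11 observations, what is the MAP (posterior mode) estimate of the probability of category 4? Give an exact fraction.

obs 1: x=1 → posterior Dirichlet(10/3, 14/5, 6, 11/4, 12)
obs 2: x=2 → posterior Dirichlet(10/3, 14/5, 7, 11/4, 12)
obs 3: x=0 → posterior Dirichlet(13/3, 14/5, 7, 11/4, 12)
obs 4: x=2 → posterior Dirichlet(13/3, 14/5, 8, 11/4, 12)
obs 5: x=4 → posterior Dirichlet(13/3, 14/5, 8, 11/4, 13)
obs 6: x=1 → posterior Dirichlet(13/3, 19/5, 8, 11/4, 13)
obs 7: x=0 → posterior Dirichlet(16/3, 19/5, 8, 11/4, 13)
obs 8: x=4 → posterior Dirichlet(16/3, 19/5, 8, 11/4, 14)
obs 9: x=3 → posterior Dirichlet(16/3, 19/5, 8, 15/4, 14)
obs 10: x=3 → posterior Dirichlet(16/3, 19/5, 8, 19/4, 14)
obs 11: x=1 → posterior Dirichlet(16/3, 24/5, 8, 19/4, 14)

780/1913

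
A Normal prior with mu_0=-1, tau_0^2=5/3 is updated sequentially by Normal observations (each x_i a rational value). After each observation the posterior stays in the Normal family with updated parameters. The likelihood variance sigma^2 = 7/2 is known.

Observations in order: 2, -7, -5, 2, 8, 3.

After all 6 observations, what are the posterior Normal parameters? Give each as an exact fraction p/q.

mu_0=1/9, tau_0^2=35/81

obs 1: x=2 → posterior Normal(-1/31, 35/31)
obs 2: x=-7 → posterior Normal(-71/41, 35/41)
obs 3: x=-5 → posterior Normal(-121/51, 35/51)
obs 4: x=2 → posterior Normal(-101/61, 35/61)
obs 5: x=8 → posterior Normal(-21/71, 35/71)
obs 6: x=3 → posterior Normal(1/9, 35/81)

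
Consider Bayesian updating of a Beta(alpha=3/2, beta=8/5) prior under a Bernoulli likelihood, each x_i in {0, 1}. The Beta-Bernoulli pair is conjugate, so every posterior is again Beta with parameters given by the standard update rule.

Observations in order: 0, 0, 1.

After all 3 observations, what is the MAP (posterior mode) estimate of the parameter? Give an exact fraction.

obs 1: x=0 → posterior Beta(3/2, 13/5)
obs 2: x=0 → posterior Beta(3/2, 18/5)
obs 3: x=1 → posterior Beta(5/2, 18/5)

15/41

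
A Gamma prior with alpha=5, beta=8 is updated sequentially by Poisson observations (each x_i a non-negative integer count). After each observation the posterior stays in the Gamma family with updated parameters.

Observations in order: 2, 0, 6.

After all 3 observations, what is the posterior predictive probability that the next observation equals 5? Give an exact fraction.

53406635686661257/6655833320221310976

obs 1: x=2 → posterior Gamma(7, 9)
obs 2: x=0 → posterior Gamma(7, 10)
obs 3: x=6 → posterior Gamma(13, 11)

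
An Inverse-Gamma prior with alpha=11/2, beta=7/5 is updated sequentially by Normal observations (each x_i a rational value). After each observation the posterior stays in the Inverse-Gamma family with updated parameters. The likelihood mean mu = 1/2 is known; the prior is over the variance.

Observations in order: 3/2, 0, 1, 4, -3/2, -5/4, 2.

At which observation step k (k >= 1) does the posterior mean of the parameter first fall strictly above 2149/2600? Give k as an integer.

k = 4

obs 1: x=3/2 → posterior Inverse-Gamma(6, 19/10)
obs 2: x=0 → posterior Inverse-Gamma(13/2, 81/40)
obs 3: x=1 → posterior Inverse-Gamma(7, 43/20)
obs 4: x=4 → posterior Inverse-Gamma(15/2, 331/40)
obs 5: x=-3/2 → posterior Inverse-Gamma(8, 411/40)
obs 6: x=-5/4 → posterior Inverse-Gamma(17/2, 1889/160)
obs 7: x=2 → posterior Inverse-Gamma(9, 2069/160)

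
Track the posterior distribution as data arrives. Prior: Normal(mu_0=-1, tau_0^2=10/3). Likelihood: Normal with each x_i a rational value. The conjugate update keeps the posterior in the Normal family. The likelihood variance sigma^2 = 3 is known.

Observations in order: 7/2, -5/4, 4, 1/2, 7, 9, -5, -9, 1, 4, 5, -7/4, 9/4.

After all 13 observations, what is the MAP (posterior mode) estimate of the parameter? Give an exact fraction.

obs 1: x=7/2 → posterior Normal(26/19, 30/19)
obs 2: x=-5/4 → posterior Normal(27/58, 30/29)
obs 3: x=4 → posterior Normal(107/78, 10/13)
obs 4: x=1/2 → posterior Normal(117/98, 30/49)
obs 5: x=7 → posterior Normal(257/118, 30/59)
obs 6: x=9 → posterior Normal(19/6, 10/23)
obs 7: x=-5 → posterior Normal(337/158, 30/79)
obs 8: x=-9 → posterior Normal(157/178, 30/89)
obs 9: x=1 → posterior Normal(59/66, 10/33)
obs 10: x=4 → posterior Normal(257/218, 30/109)
obs 11: x=5 → posterior Normal(3/2, 30/119)
obs 12: x=-7/4 → posterior Normal(161/129, 10/43)
obs 13: x=9/4 → posterior Normal(367/278, 30/139)

367/278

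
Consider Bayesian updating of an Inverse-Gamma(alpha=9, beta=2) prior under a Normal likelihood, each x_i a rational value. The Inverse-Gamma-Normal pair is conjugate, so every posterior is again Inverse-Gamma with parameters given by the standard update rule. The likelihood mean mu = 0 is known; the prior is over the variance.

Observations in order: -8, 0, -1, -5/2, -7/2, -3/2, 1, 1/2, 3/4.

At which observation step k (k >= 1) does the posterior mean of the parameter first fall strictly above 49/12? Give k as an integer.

k = 5

obs 1: x=-8 → posterior Inverse-Gamma(19/2, 34)
obs 2: x=0 → posterior Inverse-Gamma(10, 34)
obs 3: x=-1 → posterior Inverse-Gamma(21/2, 69/2)
obs 4: x=-5/2 → posterior Inverse-Gamma(11, 301/8)
obs 5: x=-7/2 → posterior Inverse-Gamma(23/2, 175/4)
obs 6: x=-3/2 → posterior Inverse-Gamma(12, 359/8)
obs 7: x=1 → posterior Inverse-Gamma(25/2, 363/8)
obs 8: x=1/2 → posterior Inverse-Gamma(13, 91/2)
obs 9: x=3/4 → posterior Inverse-Gamma(27/2, 1465/32)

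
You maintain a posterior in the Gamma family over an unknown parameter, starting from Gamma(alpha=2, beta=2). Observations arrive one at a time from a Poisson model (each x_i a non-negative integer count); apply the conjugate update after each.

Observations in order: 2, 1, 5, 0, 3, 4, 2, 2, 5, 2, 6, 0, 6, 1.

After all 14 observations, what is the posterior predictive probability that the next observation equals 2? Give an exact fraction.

20133646555870518601173962255499514878780126712037376/81152820641272625991922463475488672334362661535406513

obs 1: x=2 → posterior Gamma(4, 3)
obs 2: x=1 → posterior Gamma(5, 4)
obs 3: x=5 → posterior Gamma(10, 5)
obs 4: x=0 → posterior Gamma(10, 6)
obs 5: x=3 → posterior Gamma(13, 7)
obs 6: x=4 → posterior Gamma(17, 8)
obs 7: x=2 → posterior Gamma(19, 9)
obs 8: x=2 → posterior Gamma(21, 10)
obs 9: x=5 → posterior Gamma(26, 11)
obs 10: x=2 → posterior Gamma(28, 12)
obs 11: x=6 → posterior Gamma(34, 13)
obs 12: x=0 → posterior Gamma(34, 14)
obs 13: x=6 → posterior Gamma(40, 15)
obs 14: x=1 → posterior Gamma(41, 16)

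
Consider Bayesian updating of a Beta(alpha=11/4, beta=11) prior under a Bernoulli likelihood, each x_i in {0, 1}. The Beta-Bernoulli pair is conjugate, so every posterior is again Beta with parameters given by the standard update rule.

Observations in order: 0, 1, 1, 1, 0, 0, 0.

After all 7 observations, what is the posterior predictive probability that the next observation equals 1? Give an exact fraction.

23/83

obs 1: x=0 → posterior Beta(11/4, 12)
obs 2: x=1 → posterior Beta(15/4, 12)
obs 3: x=1 → posterior Beta(19/4, 12)
obs 4: x=1 → posterior Beta(23/4, 12)
obs 5: x=0 → posterior Beta(23/4, 13)
obs 6: x=0 → posterior Beta(23/4, 14)
obs 7: x=0 → posterior Beta(23/4, 15)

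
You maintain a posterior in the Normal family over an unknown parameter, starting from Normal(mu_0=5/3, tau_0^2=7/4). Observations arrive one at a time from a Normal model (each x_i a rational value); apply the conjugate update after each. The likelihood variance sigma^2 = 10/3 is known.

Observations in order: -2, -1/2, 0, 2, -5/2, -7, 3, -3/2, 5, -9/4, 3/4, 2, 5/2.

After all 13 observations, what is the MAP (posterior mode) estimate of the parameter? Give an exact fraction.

337/1878

obs 1: x=-2 → posterior Normal(74/183, 70/61)
obs 2: x=-1/2 → posterior Normal(85/492, 35/41)
obs 3: x=0 → posterior Normal(85/618, 70/103)
obs 4: x=2 → posterior Normal(337/744, 35/62)
obs 5: x=-5/2 → posterior Normal(11/435, 14/29)
obs 6: x=-7 → posterior Normal(-215/249, 35/83)
obs 7: x=3 → posterior Normal(-241/561, 70/187)
obs 8: x=-3/2 → posterior Normal(-671/1248, 35/104)
obs 9: x=5 → posterior Normal(-41/1374, 70/229)
obs 10: x=-9/4 → posterior Normal(-649/3000, 7/25)
obs 11: x=3/4 → posterior Normal(-115/813, 70/271)
obs 12: x=2 → posterior Normal(11/876, 35/146)
obs 13: x=5/2 → posterior Normal(337/1878, 70/313)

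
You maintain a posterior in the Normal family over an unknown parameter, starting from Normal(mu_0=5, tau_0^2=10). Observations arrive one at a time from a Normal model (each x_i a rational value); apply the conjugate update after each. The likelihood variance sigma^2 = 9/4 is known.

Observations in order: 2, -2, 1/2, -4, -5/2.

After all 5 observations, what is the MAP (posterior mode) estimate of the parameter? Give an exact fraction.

-195/209

obs 1: x=2 → posterior Normal(125/49, 90/49)
obs 2: x=-2 → posterior Normal(45/89, 90/89)
obs 3: x=1/2 → posterior Normal(65/129, 30/43)
obs 4: x=-4 → posterior Normal(-95/169, 90/169)
obs 5: x=-5/2 → posterior Normal(-195/209, 90/209)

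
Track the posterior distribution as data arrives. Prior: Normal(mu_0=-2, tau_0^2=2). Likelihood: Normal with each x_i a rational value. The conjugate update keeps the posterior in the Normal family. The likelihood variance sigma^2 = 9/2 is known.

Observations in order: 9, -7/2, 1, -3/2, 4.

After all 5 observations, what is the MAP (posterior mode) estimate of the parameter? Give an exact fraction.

obs 1: x=9 → posterior Normal(18/13, 18/13)
obs 2: x=-7/2 → posterior Normal(4/17, 18/17)
obs 3: x=1 → posterior Normal(8/21, 6/7)
obs 4: x=-3/2 → posterior Normal(2/25, 18/25)
obs 5: x=4 → posterior Normal(18/29, 18/29)

18/29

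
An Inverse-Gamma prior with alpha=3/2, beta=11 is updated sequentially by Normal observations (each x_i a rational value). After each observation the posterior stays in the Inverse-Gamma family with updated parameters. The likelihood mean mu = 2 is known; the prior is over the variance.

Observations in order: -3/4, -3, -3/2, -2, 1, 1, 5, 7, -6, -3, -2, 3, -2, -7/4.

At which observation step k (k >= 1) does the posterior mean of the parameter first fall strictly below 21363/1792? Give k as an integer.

obs 1: x=-3/4 → posterior Inverse-Gamma(2, 473/32)
obs 2: x=-3 → posterior Inverse-Gamma(5/2, 873/32)
obs 3: x=-3/2 → posterior Inverse-Gamma(3, 1069/32)
obs 4: x=-2 → posterior Inverse-Gamma(7/2, 1325/32)
obs 5: x=1 → posterior Inverse-Gamma(4, 1341/32)
obs 6: x=1 → posterior Inverse-Gamma(9/2, 1357/32)
obs 7: x=5 → posterior Inverse-Gamma(5, 1501/32)
obs 8: x=7 → posterior Inverse-Gamma(11/2, 1901/32)
obs 9: x=-6 → posterior Inverse-Gamma(6, 2925/32)
obs 10: x=-3 → posterior Inverse-Gamma(13/2, 3325/32)
obs 11: x=-2 → posterior Inverse-Gamma(7, 3581/32)
obs 12: x=3 → posterior Inverse-Gamma(15/2, 3597/32)
obs 13: x=-2 → posterior Inverse-Gamma(8, 3853/32)
obs 14: x=-7/4 → posterior Inverse-Gamma(17/2, 2039/16)

k = 7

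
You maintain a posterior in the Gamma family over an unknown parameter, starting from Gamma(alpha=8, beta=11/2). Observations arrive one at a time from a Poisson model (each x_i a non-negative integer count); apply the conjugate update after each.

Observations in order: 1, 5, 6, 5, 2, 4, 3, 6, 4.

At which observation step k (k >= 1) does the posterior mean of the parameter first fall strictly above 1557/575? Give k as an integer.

k = 7

obs 1: x=1 → posterior Gamma(9, 13/2)
obs 2: x=5 → posterior Gamma(14, 15/2)
obs 3: x=6 → posterior Gamma(20, 17/2)
obs 4: x=5 → posterior Gamma(25, 19/2)
obs 5: x=2 → posterior Gamma(27, 21/2)
obs 6: x=4 → posterior Gamma(31, 23/2)
obs 7: x=3 → posterior Gamma(34, 25/2)
obs 8: x=6 → posterior Gamma(40, 27/2)
obs 9: x=4 → posterior Gamma(44, 29/2)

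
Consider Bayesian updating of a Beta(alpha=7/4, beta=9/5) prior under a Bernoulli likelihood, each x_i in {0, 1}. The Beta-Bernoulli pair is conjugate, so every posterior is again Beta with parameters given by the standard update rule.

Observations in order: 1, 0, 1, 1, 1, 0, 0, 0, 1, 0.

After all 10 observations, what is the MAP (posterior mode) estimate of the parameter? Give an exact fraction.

obs 1: x=1 → posterior Beta(11/4, 9/5)
obs 2: x=0 → posterior Beta(11/4, 14/5)
obs 3: x=1 → posterior Beta(15/4, 14/5)
obs 4: x=1 → posterior Beta(19/4, 14/5)
obs 5: x=1 → posterior Beta(23/4, 14/5)
obs 6: x=0 → posterior Beta(23/4, 19/5)
obs 7: x=0 → posterior Beta(23/4, 24/5)
obs 8: x=0 → posterior Beta(23/4, 29/5)
obs 9: x=1 → posterior Beta(27/4, 29/5)
obs 10: x=0 → posterior Beta(27/4, 34/5)

115/231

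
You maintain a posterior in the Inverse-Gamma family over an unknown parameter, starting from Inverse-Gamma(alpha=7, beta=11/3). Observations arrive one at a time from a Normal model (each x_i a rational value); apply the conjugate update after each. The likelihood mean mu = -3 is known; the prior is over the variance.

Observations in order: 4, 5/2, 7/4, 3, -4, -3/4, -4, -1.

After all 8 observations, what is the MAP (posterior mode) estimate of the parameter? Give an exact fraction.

3749/576

obs 1: x=4 → posterior Inverse-Gamma(15/2, 169/6)
obs 2: x=5/2 → posterior Inverse-Gamma(8, 1039/24)
obs 3: x=7/4 → posterior Inverse-Gamma(17/2, 5239/96)
obs 4: x=3 → posterior Inverse-Gamma(9, 6967/96)
obs 5: x=-4 → posterior Inverse-Gamma(19/2, 7015/96)
obs 6: x=-3/4 → posterior Inverse-Gamma(10, 3629/48)
obs 7: x=-4 → posterior Inverse-Gamma(21/2, 3653/48)
obs 8: x=-1 → posterior Inverse-Gamma(11, 3749/48)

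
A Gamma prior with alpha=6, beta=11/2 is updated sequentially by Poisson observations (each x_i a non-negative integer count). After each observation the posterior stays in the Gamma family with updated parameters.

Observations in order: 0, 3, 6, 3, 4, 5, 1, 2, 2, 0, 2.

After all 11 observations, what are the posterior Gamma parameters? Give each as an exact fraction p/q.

alpha=34, beta=33/2

obs 1: x=0 → posterior Gamma(6, 13/2)
obs 2: x=3 → posterior Gamma(9, 15/2)
obs 3: x=6 → posterior Gamma(15, 17/2)
obs 4: x=3 → posterior Gamma(18, 19/2)
obs 5: x=4 → posterior Gamma(22, 21/2)
obs 6: x=5 → posterior Gamma(27, 23/2)
obs 7: x=1 → posterior Gamma(28, 25/2)
obs 8: x=2 → posterior Gamma(30, 27/2)
obs 9: x=2 → posterior Gamma(32, 29/2)
obs 10: x=0 → posterior Gamma(32, 31/2)
obs 11: x=2 → posterior Gamma(34, 33/2)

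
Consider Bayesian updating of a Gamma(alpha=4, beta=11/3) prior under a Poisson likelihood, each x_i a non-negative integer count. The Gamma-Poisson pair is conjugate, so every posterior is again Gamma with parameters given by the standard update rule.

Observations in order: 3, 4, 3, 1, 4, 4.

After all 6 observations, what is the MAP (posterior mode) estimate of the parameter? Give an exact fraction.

obs 1: x=3 → posterior Gamma(7, 14/3)
obs 2: x=4 → posterior Gamma(11, 17/3)
obs 3: x=3 → posterior Gamma(14, 20/3)
obs 4: x=1 → posterior Gamma(15, 23/3)
obs 5: x=4 → posterior Gamma(19, 26/3)
obs 6: x=4 → posterior Gamma(23, 29/3)

66/29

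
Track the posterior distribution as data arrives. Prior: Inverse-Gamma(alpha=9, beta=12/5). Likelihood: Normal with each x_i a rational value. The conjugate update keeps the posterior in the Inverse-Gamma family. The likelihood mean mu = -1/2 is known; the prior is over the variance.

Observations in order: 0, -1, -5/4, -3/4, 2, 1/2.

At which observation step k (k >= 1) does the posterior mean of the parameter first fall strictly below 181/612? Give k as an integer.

k = 2

obs 1: x=0 → posterior Inverse-Gamma(19/2, 101/40)
obs 2: x=-1 → posterior Inverse-Gamma(10, 53/20)
obs 3: x=-5/4 → posterior Inverse-Gamma(21/2, 469/160)
obs 4: x=-3/4 → posterior Inverse-Gamma(11, 237/80)
obs 5: x=2 → posterior Inverse-Gamma(23/2, 487/80)
obs 6: x=1/2 → posterior Inverse-Gamma(12, 527/80)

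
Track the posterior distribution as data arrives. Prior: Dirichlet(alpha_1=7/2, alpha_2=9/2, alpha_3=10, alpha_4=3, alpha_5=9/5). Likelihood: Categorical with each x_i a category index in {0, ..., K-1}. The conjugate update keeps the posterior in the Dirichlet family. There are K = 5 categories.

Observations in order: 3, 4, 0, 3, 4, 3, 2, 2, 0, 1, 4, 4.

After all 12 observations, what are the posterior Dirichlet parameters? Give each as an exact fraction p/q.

obs 1: x=3 → posterior Dirichlet(7/2, 9/2, 10, 4, 9/5)
obs 2: x=4 → posterior Dirichlet(7/2, 9/2, 10, 4, 14/5)
obs 3: x=0 → posterior Dirichlet(9/2, 9/2, 10, 4, 14/5)
obs 4: x=3 → posterior Dirichlet(9/2, 9/2, 10, 5, 14/5)
obs 5: x=4 → posterior Dirichlet(9/2, 9/2, 10, 5, 19/5)
obs 6: x=3 → posterior Dirichlet(9/2, 9/2, 10, 6, 19/5)
obs 7: x=2 → posterior Dirichlet(9/2, 9/2, 11, 6, 19/5)
obs 8: x=2 → posterior Dirichlet(9/2, 9/2, 12, 6, 19/5)
obs 9: x=0 → posterior Dirichlet(11/2, 9/2, 12, 6, 19/5)
obs 10: x=1 → posterior Dirichlet(11/2, 11/2, 12, 6, 19/5)
obs 11: x=4 → posterior Dirichlet(11/2, 11/2, 12, 6, 24/5)
obs 12: x=4 → posterior Dirichlet(11/2, 11/2, 12, 6, 29/5)

alpha_1=11/2, alpha_2=11/2, alpha_3=12, alpha_4=6, alpha_5=29/5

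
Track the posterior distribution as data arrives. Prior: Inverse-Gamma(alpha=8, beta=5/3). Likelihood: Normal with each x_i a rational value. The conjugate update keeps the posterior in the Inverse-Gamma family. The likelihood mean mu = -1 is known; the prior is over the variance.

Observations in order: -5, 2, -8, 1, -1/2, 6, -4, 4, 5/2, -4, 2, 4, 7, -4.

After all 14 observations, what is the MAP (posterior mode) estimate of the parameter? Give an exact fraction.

obs 1: x=-5 → posterior Inverse-Gamma(17/2, 29/3)
obs 2: x=2 → posterior Inverse-Gamma(9, 85/6)
obs 3: x=-8 → posterior Inverse-Gamma(19/2, 116/3)
obs 4: x=1 → posterior Inverse-Gamma(10, 122/3)
obs 5: x=-1/2 → posterior Inverse-Gamma(21/2, 979/24)
obs 6: x=6 → posterior Inverse-Gamma(11, 1567/24)
obs 7: x=-4 → posterior Inverse-Gamma(23/2, 1675/24)
obs 8: x=4 → posterior Inverse-Gamma(12, 1975/24)
obs 9: x=5/2 → posterior Inverse-Gamma(25/2, 1061/12)
obs 10: x=-4 → posterior Inverse-Gamma(13, 1115/12)
obs 11: x=2 → posterior Inverse-Gamma(27/2, 1169/12)
obs 12: x=4 → posterior Inverse-Gamma(14, 1319/12)
obs 13: x=7 → posterior Inverse-Gamma(29/2, 1703/12)
obs 14: x=-4 → posterior Inverse-Gamma(15, 1757/12)

1757/192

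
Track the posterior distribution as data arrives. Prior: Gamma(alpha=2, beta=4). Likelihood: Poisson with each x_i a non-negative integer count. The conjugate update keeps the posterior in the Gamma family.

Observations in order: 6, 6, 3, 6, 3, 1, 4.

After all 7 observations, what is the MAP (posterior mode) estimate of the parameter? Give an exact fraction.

obs 1: x=6 → posterior Gamma(8, 5)
obs 2: x=6 → posterior Gamma(14, 6)
obs 3: x=3 → posterior Gamma(17, 7)
obs 4: x=6 → posterior Gamma(23, 8)
obs 5: x=3 → posterior Gamma(26, 9)
obs 6: x=1 → posterior Gamma(27, 10)
obs 7: x=4 → posterior Gamma(31, 11)

30/11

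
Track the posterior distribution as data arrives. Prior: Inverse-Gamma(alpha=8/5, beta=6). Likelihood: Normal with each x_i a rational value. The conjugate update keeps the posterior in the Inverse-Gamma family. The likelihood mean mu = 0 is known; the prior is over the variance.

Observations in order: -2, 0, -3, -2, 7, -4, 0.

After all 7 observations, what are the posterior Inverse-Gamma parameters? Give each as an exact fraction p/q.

obs 1: x=-2 → posterior Inverse-Gamma(21/10, 8)
obs 2: x=0 → posterior Inverse-Gamma(13/5, 8)
obs 3: x=-3 → posterior Inverse-Gamma(31/10, 25/2)
obs 4: x=-2 → posterior Inverse-Gamma(18/5, 29/2)
obs 5: x=7 → posterior Inverse-Gamma(41/10, 39)
obs 6: x=-4 → posterior Inverse-Gamma(23/5, 47)
obs 7: x=0 → posterior Inverse-Gamma(51/10, 47)

alpha=51/10, beta=47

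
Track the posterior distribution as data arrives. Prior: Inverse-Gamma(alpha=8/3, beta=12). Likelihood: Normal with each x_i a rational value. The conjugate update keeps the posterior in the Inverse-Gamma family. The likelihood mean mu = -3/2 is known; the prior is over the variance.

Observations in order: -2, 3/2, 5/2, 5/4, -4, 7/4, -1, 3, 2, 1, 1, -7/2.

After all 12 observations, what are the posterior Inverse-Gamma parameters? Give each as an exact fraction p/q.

obs 1: x=-2 → posterior Inverse-Gamma(19/6, 97/8)
obs 2: x=3/2 → posterior Inverse-Gamma(11/3, 133/8)
obs 3: x=5/2 → posterior Inverse-Gamma(25/6, 197/8)
obs 4: x=5/4 → posterior Inverse-Gamma(14/3, 909/32)
obs 5: x=-4 → posterior Inverse-Gamma(31/6, 1009/32)
obs 6: x=7/4 → posterior Inverse-Gamma(17/3, 589/16)
obs 7: x=-1 → posterior Inverse-Gamma(37/6, 591/16)
obs 8: x=3 → posterior Inverse-Gamma(20/3, 753/16)
obs 9: x=2 → posterior Inverse-Gamma(43/6, 851/16)
obs 10: x=1 → posterior Inverse-Gamma(23/3, 901/16)
obs 11: x=1 → posterior Inverse-Gamma(49/6, 951/16)
obs 12: x=-7/2 → posterior Inverse-Gamma(26/3, 983/16)

alpha=26/3, beta=983/16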